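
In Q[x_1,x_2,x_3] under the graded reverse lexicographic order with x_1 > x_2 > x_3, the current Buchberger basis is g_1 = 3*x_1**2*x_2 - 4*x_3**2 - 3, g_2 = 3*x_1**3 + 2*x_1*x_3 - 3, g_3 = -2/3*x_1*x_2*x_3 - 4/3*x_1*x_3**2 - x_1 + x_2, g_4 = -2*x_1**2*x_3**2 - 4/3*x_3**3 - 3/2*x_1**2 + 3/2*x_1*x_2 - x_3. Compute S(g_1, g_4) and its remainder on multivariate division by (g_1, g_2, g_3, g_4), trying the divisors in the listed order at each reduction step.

S(g_1, g_4) = -2/3*x_2*x_3**3 - 4/3*x_3**4 - 3/4*x_1**2*x_2 + 3/4*x_1*x_2**2 - 1/2*x_2*x_3 - x_3**2; remainder on division = -2/3*x_2*x_3**3 - 4/3*x_3**4 + 3/4*x_1*x_2**2 - 1/2*x_2*x_3 - 2*x_3**2 - 3/4.

lcm(LM(g_1), LM(g_4)) = x_1**2*x_2*x_3**2.
S = (lcm/LT(g_1))·g_1 − (lcm/LT(g_4))·g_4 = -2/3*x_2*x_3**3 - 4/3*x_3**4 - 3/4*x_1**2*x_2 + 3/4*x_1*x_2**2 - 1/2*x_2*x_3 - x_3**2.
Reduce S modulo (g_1, g_2, g_3, g_4) in that order:
  leading term x_2*x_3**3: no divisor's leading term divides it; move -2/3*x_2*x_3**3 to the remainder.
  leading term x_3**4: no divisor's leading term divides it; move -4/3*x_3**4 to the remainder.
  leading term x_1**2*x_2: subtract (-1/4)·g_1 from -3/4*x_1**2*x_2 + 3/4*x_1*x_2**2 - 1/2*x_2*x_3 - x_3**2 → 3/4*x_1*x_2**2 - 1/2*x_2*x_3 - 2*x_3**2 - 3/4
  leading term x_1*x_2**2: no divisor's leading term divides it; move 3/4*x_1*x_2**2 to the remainder.
  leading term x_2*x_3: no divisor's leading term divides it; move -1/2*x_2*x_3 to the remainder.
  leading term x_3**2: no divisor's leading term divides it; move -2*x_3**2 to the remainder.
  leading term 1: no divisor's leading term divides it; move -3/4 to the remainder.
The remainder -2/3*x_2*x_3**3 - 4/3*x_3**4 + 3/4*x_1*x_2**2 - 1/2*x_2*x_3 - 2*x_3**2 - 3/4 is nonzero, so it would be added as the next basis element.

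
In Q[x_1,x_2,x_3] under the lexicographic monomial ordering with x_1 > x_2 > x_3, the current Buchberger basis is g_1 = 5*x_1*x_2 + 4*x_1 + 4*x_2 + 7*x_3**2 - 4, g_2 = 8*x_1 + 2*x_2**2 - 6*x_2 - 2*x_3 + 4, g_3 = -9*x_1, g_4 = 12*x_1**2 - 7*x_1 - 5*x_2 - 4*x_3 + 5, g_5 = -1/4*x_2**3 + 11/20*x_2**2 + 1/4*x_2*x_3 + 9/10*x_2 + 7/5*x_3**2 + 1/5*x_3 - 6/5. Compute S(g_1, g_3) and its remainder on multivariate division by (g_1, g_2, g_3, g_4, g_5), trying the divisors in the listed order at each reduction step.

S(g_1, g_3) = 4/5*x_1 + 4/5*x_2 + 7/5*x_3**2 - 4/5; remainder on division = -1/5*x_2**2 + 7/5*x_2 + 7/5*x_3**2 + 1/5*x_3 - 6/5.

lcm(LM(g_1), LM(g_3)) = x_1*x_2.
S = (lcm/LT(g_1))·g_1 − (lcm/LT(g_3))·g_3 = 4/5*x_1 + 4/5*x_2 + 7/5*x_3**2 - 4/5.
Reduce S modulo (g_1, g_2, g_3, g_4, g_5) in that order:
  leading term x_1: subtract (1/10)·g_2 from 4/5*x_1 + 4/5*x_2 + 7/5*x_3**2 - 4/5 → -1/5*x_2**2 + 7/5*x_2 + 7/5*x_3**2 + 1/5*x_3 - 6/5
  leading term x_2**2: no divisor's leading term divides it; move -1/5*x_2**2 to the remainder.
  leading term x_2: no divisor's leading term divides it; move 7/5*x_2 to the remainder.
  leading term x_3**2: no divisor's leading term divides it; move 7/5*x_3**2 to the remainder.
  leading term x_3: no divisor's leading term divides it; move 1/5*x_3 to the remainder.
  leading term 1: no divisor's leading term divides it; move -6/5 to the remainder.
The remainder -1/5*x_2**2 + 7/5*x_2 + 7/5*x_3**2 + 1/5*x_3 - 6/5 is nonzero, so it would be added as the next basis element.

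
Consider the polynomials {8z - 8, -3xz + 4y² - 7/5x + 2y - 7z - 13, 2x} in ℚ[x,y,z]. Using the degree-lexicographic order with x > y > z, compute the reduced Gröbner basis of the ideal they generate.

f_1 = 8z - 8, LT = z.
f_2 = -3xz + 4y² - 7/5x + 2y - 7z - 13, LT = xz.
f_3 = 2x, LT = x.

S(f_1,f_2): lcm = xz. S = 4/3y² - 22/15x + ⅔y - 7/3z - 13/3.
  leading term y²: no divisor's leading term divides it; move 4/3y² to the remainder.
  leading term x: subtract (-11/15)·f_3 from -22/15x + ⅔y - 7/3z - 13/3 → ⅔y - 7/3z - 13/3
  leading term y: no divisor's leading term divides it; move ⅔y to the remainder.
  leading term z: subtract (-7/24)·f_1 from -7/3z - 13/3 → -20/3
  leading term 1: no divisor's leading term divides it; move -20/3 to the remainder.
  remainder 4/3y² + ⅔y - 20/3 ≠ 0; add g_4 = 4/3y² + ⅔y - 20/3 to the basis.

The other S-polynomials (S(f_1,f_3), S(f_2,f_3), S(f_1,g_4), S(f_2,g_4), S(f_3,g_4)) all reduce to 0 modulo the current basis, so we have a Gröbner basis.
Inter-reduce: drop elements whose leading term is divisible by another's, tail-reduce, and make monic.

G = {y² + ½y - 5, x, z - 1}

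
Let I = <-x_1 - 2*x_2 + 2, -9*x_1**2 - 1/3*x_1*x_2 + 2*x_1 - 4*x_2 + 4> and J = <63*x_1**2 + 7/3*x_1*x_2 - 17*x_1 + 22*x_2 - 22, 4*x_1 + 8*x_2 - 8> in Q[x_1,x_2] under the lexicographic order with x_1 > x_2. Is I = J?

Equality of ideals is decidable: compute both reduced Gröbner bases (unique for the ordering) and check whether they agree.
Buchberger on the first generating set:
f_1 = -x_1 - 2*x_2 + 2, LT = x_1.
f_2 = -9*x_1**2 - 1/3*x_1*x_2 + 2*x_1 - 4*x_2 + 4, LT = x_1**2.

S(f_1,f_2): lcm = x_1**2. S = 53/27*x_1*x_2 - 16/9*x_1 - 4/9*x_2 + 4/9.
  leading term x_1*x_2: subtract (-53/27*x_2)·f_1 from 53/27*x_1*x_2 - 16/9*x_1 - 4/9*x_2 + 4/9 → -16/9*x_1 - 106/27*x_2**2 + 94/27*x_2 + 4/9
  leading term x_1: subtract (16/9)·f_1 from -16/9*x_1 - 106/27*x_2**2 + 94/27*x_2 + 4/9 → -106/27*x_2**2 + 190/27*x_2 - 28/9
  leading term x_2**2: no divisor's leading term divides it; move -106/27*x_2**2 to the remainder.
  leading term x_2: no divisor's leading term divides it; move 190/27*x_2 to the remainder.
  leading term 1: no divisor's leading term divides it; move -28/9 to the remainder.
  remainder -106/27*x_2**2 + 190/27*x_2 - 28/9 ≠ 0; add g_3 = -106/27*x_2**2 + 190/27*x_2 - 28/9 to the basis.

The other S-polynomials (S(f_1,g_3), S(f_2,g_3)) all reduce to 0 modulo the current basis, so we have a Gröbner basis.
Inter-reduce: drop elements whose leading term is divisible by another's, tail-reduce, and make monic.
Reduced Gröbner basis: {x_1 + 2*x_2 - 2, x_2**2 - 95/53*x_2 + 42/53}.

Buchberger on the second generating set:
h_1 = 63*x_1**2 + 7/3*x_1*x_2 - 17*x_1 + 22*x_2 - 22, LT = x_1**2.
h_2 = 4*x_1 + 8*x_2 - 8, LT = x_1.

S(h_1,h_2): lcm = x_1**2. S = -53/27*x_1*x_2 + 109/63*x_1 + 22/63*x_2 - 22/63.
  leading term x_1*x_2: subtract (-53/108*x_2)·h_2 from -53/27*x_1*x_2 + 109/63*x_1 + 22/63*x_2 - 22/63 → 109/63*x_1 + 106/27*x_2**2 - 676/189*x_2 - 22/63
  leading term x_1: subtract (109/252)·h_2 from 109/63*x_1 + 106/27*x_2**2 - 676/189*x_2 - 22/63 → 106/27*x_2**2 - 190/27*x_2 + 28/9
  leading term x_2**2: no divisor's leading term divides it; move 106/27*x_2**2 to the remainder.
  leading term x_2: no divisor's leading term divides it; move -190/27*x_2 to the remainder.
  leading term 1: no divisor's leading term divides it; move 28/9 to the remainder.
  remainder 106/27*x_2**2 - 190/27*x_2 + 28/9 ≠ 0; add k_3 = 106/27*x_2**2 - 190/27*x_2 + 28/9 to the basis.

The other S-polynomials (S(h_1,k_3), S(h_2,k_3)) all reduce to 0 modulo the current basis, so we have a Gröbner basis.
Inter-reduce: drop elements whose leading term is divisible by another's, tail-reduce, and make monic.
Reduced Gröbner basis: {x_1 + 2*x_2 - 2, x_2**2 - 95/53*x_2 + 42/53}.

These coincide, so the ideals are equal.

Yes, the ideals are equal.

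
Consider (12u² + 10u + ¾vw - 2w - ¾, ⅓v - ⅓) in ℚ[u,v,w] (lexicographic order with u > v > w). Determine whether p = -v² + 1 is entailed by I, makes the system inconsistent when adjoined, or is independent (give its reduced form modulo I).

-v² + 1 lies in I (it reduces to 0).

First compute the reduced Gröbner basis of I by Buchberger's algorithm.
f_1 = 12u² + 10u + ¾vw - 2w - ¾, LT = u².
f_2 = ⅓v - ⅓, LT = v.

The S-polynomials (S(f_1,f_2)) all reduce to 0 modulo the current basis, so we have a Gröbner basis.
Inter-reduce: drop elements whose leading term is divisible by another's, tail-reduce, and make monic.
Reduced Gröbner basis: {u² + ⅚u - 5/48w - 1/16, v - 1}.
Label its elements g_1 = u² + ⅚u - 5/48w - 1/16, g_2 = v - 1.

Reduce p = -v² + 1 modulo G:
  leading term v²: subtract (-v)·g_2 from -v² + 1 → -v + 1
  leading term v: subtract (-1)·g_2 from -v + 1 → 0
  normal form = 0.
Since the normal form is 0, p ∈ I.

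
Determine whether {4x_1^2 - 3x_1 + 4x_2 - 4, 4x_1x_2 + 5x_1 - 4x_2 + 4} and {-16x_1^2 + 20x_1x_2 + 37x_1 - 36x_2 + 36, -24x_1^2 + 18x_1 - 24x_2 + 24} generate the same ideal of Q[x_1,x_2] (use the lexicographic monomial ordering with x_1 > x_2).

For a fixed monomial order, each ideal has a unique reduced Gröbner basis; comparing bases decides equality.
Buchberger on the first generating set:
f_1 = 4x_1^2 - 3x_1 + 4x_2 - 4, LT = x_1^2.
f_2 = 4x_1x_2 + 5x_1 - 4x_2 + 4, LT = x_1x_2.

S(f_1,f_2): lcm = x_1^2x_2. S = -5/4x_1^2 + 1/4x_1x_2 - x_1 + x_2^2 - x_2.
  leading term x_1^2: subtract (-5/16)·f_1 from -5/4x_1^2 + 1/4x_1x_2 - x_1 + x_2^2 - x_2 → 1/4x_1x_2 - 31/16x_1 + x_2^2 + 1/4x_2 - 5/4
  leading term x_1x_2: subtract (1/16)·f_2 from 1/4x_1x_2 - 31/16x_1 + x_2^2 + 1/4x_2 - 5/4 → -9/4x_1 + x_2^2 + 1/2x_2 - 3/2
  leading term x_1: no divisor's leading term divides it; move -9/4x_1 to the remainder.
  leading term x_2^2: no divisor's leading term divides it; move x_2^2 to the remainder.
  leading term x_2: no divisor's leading term divides it; move 1/2x_2 to the remainder.
  leading term 1: no divisor's leading term divides it; move -3/2 to the remainder.
  remainder -9/4x_1 + x_2^2 + 1/2x_2 - 3/2 ≠ 0; add g_3 = -9/4x_1 + x_2^2 + 1/2x_2 - 3/2 to the basis.

S(f_2,g_3): lcm = x_1x_2. S = 5/4x_1 + 4/9x_2^3 + 2/9x_2^2 - 5/3x_2 + 1.
  leading term x_1: subtract (-5/9)·g_3 from 5/4x_1 + 4/9x_2^3 + 2/9x_2^2 - 5/3x_2 + 1 → 4/9x_2^3 + 7/9x_2^2 - 25/18x_2 + 1/6
  leading term x_2^3: no divisor's leading term divides it; move 4/9x_2^3 to the remainder.
  leading term x_2^2: no divisor's leading term divides it; move 7/9x_2^2 to the remainder.
  leading term x_2: no divisor's leading term divides it; move -25/18x_2 to the remainder.
  leading term 1: no divisor's leading term divides it; move 1/6 to the remainder.
  remainder 4/9x_2^3 + 7/9x_2^2 - 25/18x_2 + 1/6 ≠ 0; add g_4 = 4/9x_2^3 + 7/9x_2^2 - 25/18x_2 + 1/6 to the basis.

The other S-polynomials (S(f_1,g_3), S(f_1,g_4), S(f_2,g_4), S(g_3,g_4)) all reduce to 0 modulo the current basis, so we have a Gröbner basis.
Inter-reduce: drop elements whose leading term is divisible by another's, tail-reduce, and make monic.
Reduced Gröbner basis: {x_1 - 4/9x_2^2 - 2/9x_2 + 2/3, x_2^3 + 7/4x_2^2 - 25/8x_2 + 3/8}.

Buchberger on the second generating set:
h_1 = -16x_1^2 + 20x_1x_2 + 37x_1 - 36x_2 + 36, LT = x_1^2.
h_2 = -24x_1^2 + 18x_1 - 24x_2 + 24, LT = x_1^2.

S(h_1,h_2): lcm = x_1^2. S = -5/4x_1x_2 - 25/16x_1 + 5/4x_2 - 5/4.
  leading term x_1x_2: no divisor's leading term divides it; move -5/4x_1x_2 to the remainder.
  leading term x_1: no divisor's leading term divides it; move -25/16x_1 to the remainder.
  leading term x_2: no divisor's leading term divides it; move 5/4x_2 to the remainder.
  leading term 1: no divisor's leading term divides it; move -5/4 to the remainder.
  remainder -5/4x_1x_2 - 25/16x_1 + 5/4x_2 - 5/4 ≠ 0; add k_3 = -5/4x_1x_2 - 25/16x_1 + 5/4x_2 - 5/4 to the basis.

S(h_1,k_3): lcm = x_1^2x_2. S = -5/4x_1^2 - 5/4x_1x_2^2 - 21/16x_1x_2 - x_1 + 9/4x_2^2 - 9/4x_2.
  leading term x_1^2: subtract (5/64)·h_1 from -5/4x_1^2 - 5/4x_1x_2^2 - 21/16x_1x_2 - x_1 + 9/4x_2^2 - 9/4x_2 → -5/4x_1x_2^2 - 23/8x_1x_2 - 249/64x_1 + 9/4x_2^2 + 9/16x_2 - 45/16
  leading term x_1x_2^2: subtract (x_2)·k_3 from -5/4x_1x_2^2 - 23/8x_1x_2 - 249/64x_1 + 9/4x_2^2 + 9/16x_2 - 45/16 → -21/16x_1x_2 - 249/64x_1 + x_2^2 + 29/16x_2 - 45/16
  leading term x_1x_2: subtract (21/20)·k_3 from -21/16x_1x_2 - 249/64x_1 + x_2^2 + 29/16x_2 - 45/16 → -9/4x_1 + x_2^2 + 1/2x_2 - 3/2
  leading term x_1: no divisor's leading term divides it; move -9/4x_1 to the remainder.
  leading term x_2^2: no divisor's leading term divides it; move x_2^2 to the remainder.
  leading term x_2: no divisor's leading term divides it; move 1/2x_2 to the remainder.
  leading term 1: no divisor's leading term divides it; move -3/2 to the remainder.
  remainder -9/4x_1 + x_2^2 + 1/2x_2 - 3/2 ≠ 0; add k_4 = -9/4x_1 + x_2^2 + 1/2x_2 - 3/2 to the basis.

S(k_3,k_4): lcm = x_1x_2. S = 5/4x_1 + 4/9x_2^3 + 2/9x_2^2 - 5/3x_2 + 1.
  leading term x_1: subtract (-5/9)·k_4 from 5/4x_1 + 4/9x_2^3 + 2/9x_2^2 - 5/3x_2 + 1 → 4/9x_2^3 + 7/9x_2^2 - 25/18x_2 + 1/6
  leading term x_2^3: no divisor's leading term divides it; move 4/9x_2^3 to the remainder.
  leading term x_2^2: no divisor's leading term divides it; move 7/9x_2^2 to the remainder.
  leading term x_2: no divisor's leading term divides it; move -25/18x_2 to the remainder.
  leading term 1: no divisor's leading term divides it; move 1/6 to the remainder.
  remainder 4/9x_2^3 + 7/9x_2^2 - 25/18x_2 + 1/6 ≠ 0; add k_5 = 4/9x_2^3 + 7/9x_2^2 - 25/18x_2 + 1/6 to the basis.

The other S-polynomials (S(h_2,k_3), S(h_1,k_4), S(h_2,k_4), S(h_1,k_5), S(h_2,k_5), S(k_3,k_5), S(k_4,k_5)) all reduce to 0 modulo the current basis, so we have a Gröbner basis.
Inter-reduce: drop elements whose leading term is divisible by another's, tail-reduce, and make monic.
Reduced Gröbner basis: {x_1 - 4/9x_2^2 - 2/9x_2 + 2/3, x_2^3 + 7/4x_2^2 - 25/8x_2 + 3/8}.

These coincide, so the ideals are equal.
The same test decides containment: I ⊆ J iff every generator of I reduces to 0 modulo a Gröbner basis of J.

Yes, the ideals are equal.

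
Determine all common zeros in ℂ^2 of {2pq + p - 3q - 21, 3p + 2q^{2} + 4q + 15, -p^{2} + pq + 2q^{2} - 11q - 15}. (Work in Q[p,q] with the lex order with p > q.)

Compute a lex Gröbner basis by Buchberger's algorithm.
f_1 = 2pq + p - 3q - 21, LT = pq.
f_2 = 3p + 2q^{2} + 4q + 15, LT = p.
f_3 = -p^{2} + pq + 2q^{2} - 11q - 15, LT = p^{2}.

S(f_1,f_2): lcm = pq. S = \tfrac{1}{2}p - \tfrac{2}{3}q^{3} - \tfrac{4}{3}q^{2} - \tfrac{13}{2}q - \tfrac{21}{2}.
  leading term p: subtract (\tfrac{1}{6})·f_2 from \tfrac{1}{2}p - \tfrac{2}{3}q^{3} - \tfrac{4}{3}q^{2} - \tfrac{13}{2}q - \tfrac{21}{2} → -\tfrac{2}{3}q^{3} - \tfrac{5}{3}q^{2} - \tfrac{43}{6}q - 13
  leading term q^{3}: no divisor's leading term divides it; move -\tfrac{2}{3}q^{3} to the remainder.
  leading term q^{2}: no divisor's leading term divides it; move -\tfrac{5}{3}q^{2} to the remainder.
  leading term q: no divisor's leading term divides it; move -\tfrac{43}{6}q to the remainder.
  leading term 1: no divisor's leading term divides it; move -13 to the remainder.
  remainder -\tfrac{2}{3}q^{3} - \tfrac{5}{3}q^{2} - \tfrac{43}{6}q - 13 ≠ 0; add h_4 = -\tfrac{2}{3}q^{3} - \tfrac{5}{3}q^{2} - \tfrac{43}{6}q - 13 to the basis.

S(f_1,f_3): lcm = p^{2}q. S = \tfrac{1}{2}p^{2} + pq^{2} - \tfrac{3}{2}pq - \tfrac{21}{2}p + 2q^{3} - 11q^{2} - 15q.
  leading term p^{2}: subtract (\tfrac{1}{6}p)·f_2 from \tfrac{1}{2}p^{2} + pq^{2} - \tfrac{3}{2}pq - \tfrac{21}{2}p + 2q^{3} - 11q^{2} - 15q → \tfrac{2}{3}pq^{2} - \tfrac{13}{6}pq - 13p + 2q^{3} - 11q^{2} - 15q
  leading term pq^{2}: subtract (\tfrac{1}{3}q)·f_1 from \tfrac{2}{3}pq^{2} - \tfrac{13}{6}pq - 13p + 2q^{3} - 11q^{2} - 15q → -\tfrac{5}{2}pq - 13p + 2q^{3} - 10q^{2} - 8q
  leading term pq: subtract (-\tfrac{5}{4})·f_1 from -\tfrac{5}{2}pq - 13p + 2q^{3} - 10q^{2} - 8q → -\tfrac{47}{4}p + 2q^{3} - 10q^{2} - \tfrac{47}{4}q - \tfrac{105}{4}
  leading term p: subtract (-\tfrac{47}{12})·f_2 from -\tfrac{47}{4}p + 2q^{3} - 10q^{2} - \tfrac{47}{4}q - \tfrac{105}{4} → 2q^{3} - \tfrac{13}{6}q^{2} + \tfrac{47}{12}q + \tfrac{65}{2}
  leading term q^{3}: subtract (-3)·h_4 from 2q^{3} - \tfrac{13}{6}q^{2} + \tfrac{47}{12}q + \tfrac{65}{2} → -\tfrac{43}{6}q^{2} - \tfrac{211}{12}q - \tfrac{13}{2}
  leading term q^{2}: no divisor's leading term divides it; move -\tfrac{43}{6}q^{2} to the remainder.
  leading term q: no divisor's leading term divides it; move -\tfrac{211}{12}q to the remainder.
  leading term 1: no divisor's leading term divides it; move -\tfrac{13}{2} to the remainder.
  remainder -\tfrac{43}{6}q^{2} - \tfrac{211}{12}q - \tfrac{13}{2} ≠ 0; add h_5 = -\tfrac{43}{6}q^{2} - \tfrac{211}{12}q - \tfrac{13}{2} to the basis.

S(f_2,f_3): lcm = p^{2}. S = \tfrac{2}{3}pq^{2} + \tfrac{7}{3}pq + 5p + 2q^{2} - 11q - 15.
  leading term pq^{2}: subtract (\tfrac{1}{3}q)·f_1 from \tfrac{2}{3}pq^{2} + \tfrac{7}{3}pq + 5p + 2q^{2} - 11q - 15 → 2pq + 5p + 3q^{2} - 4q - 15
  leading term pq: subtract (1)·f_1 from 2pq + 5p + 3q^{2} - 4q - 15 → 4p + 3q^{2} - q + 6
  leading term p: subtract (\tfrac{4}{3})·f_2 from 4p + 3q^{2} - q + 6 → \tfrac{1}{3}q^{2} - \tfrac{19}{3}q - 14
  leading term q^{2}: subtract (-\tfrac{2}{43})·h_5 from \tfrac{1}{3}q^{2} - \tfrac{19}{3}q - 14 → -\tfrac{615}{86}q - \tfrac{615}{43}
  leading term q: no divisor's leading term divides it; move -\tfrac{615}{86}q to the remainder.
  leading term 1: no divisor's leading term divides it; move -\tfrac{615}{43} to the remainder.
  remainder -\tfrac{615}{86}q - \tfrac{615}{43} ≠ 0; add h_6 = -\tfrac{615}{86}q - \tfrac{615}{43} to the basis.

The other S-polynomials (S(f_1,h_4), S(f_2,h_4), S(f_3,h_4), S(f_1,h_5), S(f_2,h_5), S(f_3,h_5), S(h_4,h_5), S(f_1,h_6), S(f_2,h_6), S(f_3,h_6), S(h_4,h_6), S(h_5,h_6)) all reduce to 0 modulo the current basis, so we have a Gröbner basis.
Inter-reduce: drop elements whose leading term is divisible by another's, tail-reduce, and make monic.
Reduced Gröbner basis: {p + 5, q + 2}.

A lex Gröbner basis eliminates variables successively. Here q + 2 depends only on q, with roots {-2}; lifting each root through the earlier basis elements recovers the full solutions.
  q = -2: the earlier basis element becomes p + 5 = 0, giving p = -5 — point (-5, -2).

{(-5, -2)}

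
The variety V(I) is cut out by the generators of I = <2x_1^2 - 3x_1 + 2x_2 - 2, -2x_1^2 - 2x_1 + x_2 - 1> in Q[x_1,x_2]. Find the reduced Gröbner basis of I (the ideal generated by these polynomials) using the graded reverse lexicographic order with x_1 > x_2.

This is the nonlinear analogue of row-reducing a linear system.

f_1 = 2x_1^2 - 3x_1 + 2x_2 - 2, LT = x_1^2.
f_2 = -2x_1^2 - 2x_1 + x_2 - 1, LT = x_1^2.

S(f_1,f_2): lcm = x_1^2. S = -5/2x_1 + 3/2x_2 - 3/2.
  leading term x_1: no divisor's leading term divides it; move -5/2x_1 to the remainder.
  leading term x_2: no divisor's leading term divides it; move 3/2x_2 to the remainder.
  leading term 1: no divisor's leading term divides it; move -3/2 to the remainder.
  remainder -5/2x_1 + 3/2x_2 - 3/2 ≠ 0; add g_3 = -5/2x_1 + 3/2x_2 - 3/2 to the basis.

S(f_1,g_3): lcm = x_1^2. S = 3/5x_1x_2 - 21/10x_1 + x_2 - 1.
  leading term x_1x_2: subtract (-6/25x_2)·g_3 from 3/5x_1x_2 - 21/10x_1 + x_2 - 1 → 9/25x_2^2 - 21/10x_1 + 16/25x_2 - 1
  leading term x_2^2: no divisor's leading term divides it; move 9/25x_2^2 to the remainder.
  leading term x_1: subtract (21/25)·g_3 from -21/10x_1 + 16/25x_2 - 1 → -31/50x_2 + 13/50
  leading term x_2: no divisor's leading term divides it; move -31/50x_2 to the remainder.
  leading term 1: no divisor's leading term divides it; move 13/50 to the remainder.
  remainder 9/25x_2^2 - 31/50x_2 + 13/50 ≠ 0; add g_4 = 9/25x_2^2 - 31/50x_2 + 13/50 to the basis.

S(f_2,g_3): lcm = x_1^2. S = 3/5x_1x_2 + 2/5x_1 - 1/2x_2 + 1/2.
  leading term x_1x_2: subtract (-6/25x_2)·g_3 from 3/5x_1x_2 + 2/5x_1 - 1/2x_2 + 1/2 → 9/25x_2^2 + 2/5x_1 - 43/50x_2 + 1/2
  leading term x_2^2: subtract (1)·g_4 from 9/25x_2^2 + 2/5x_1 - 43/50x_2 + 1/2 → 2/5x_1 - 6/25x_2 + 6/25
  leading term x_1: subtract (-4/25)·g_3 from 2/5x_1 - 6/25x_2 + 6/25 → 0
  remainder 0.

S(f_1,g_4): leading monomials are coprime, so the S-polynomial reduces to 0 (Buchberger's first criterion).
S(f_2,g_4): leading monomials are coprime, so the S-polynomial reduces to 0 (Buchberger's first criterion).
S(g_3,g_4): leading monomials are coprime, so the S-polynomial reduces to 0 (Buchberger's first criterion).
Every S-polynomial of the final basis reduces to 0, so we have a Gröbner basis.
Inter-reduce: drop elements whose leading term is divisible by another's, tail-reduce, and make monic.

G = {x_2^2 - 31/18x_2 + 13/18, x_1 - 3/5x_2 + 3/5}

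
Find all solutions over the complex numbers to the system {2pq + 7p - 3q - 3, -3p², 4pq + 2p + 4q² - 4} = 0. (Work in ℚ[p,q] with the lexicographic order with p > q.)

{(0, -1)}

Compute a lex Gröbner basis by Buchberger's algorithm.
f_1 = 2pq + 7p - 3q - 3, LT = pq.
f_2 = -3p², LT = p².
f_3 = 4pq + 2p + 4q² - 4, LT = pq.

S(f_1,f_2): lcm = p²q. S = 7/2p² - 3/2pq - 3/2p.
  leading term p²: subtract (-7/6)·f_2 from 7/2p² - 3/2pq - 3/2p → -3/2pq - 3/2p
  leading term pq: subtract (-¾)·f_1 from -3/2pq - 3/2p → 15/4p - 9/4q - 9/4
  leading term p: no divisor's leading term divides it; move 15/4p to the remainder.
  leading term q: no divisor's leading term divides it; move -9/4q to the remainder.
  leading term 1: no divisor's leading term divides it; move -9/4 to the remainder.
  remainder 15/4p - 9/4q - 9/4 ≠ 0; add h_4 = 15/4p - 9/4q - 9/4 to the basis.

S(f_1,f_3): lcm = pq. S = 3p - q² - 3/2q - ½.
  leading term p: subtract (⅘)·h_4 from 3p - q² - 3/2q - ½ → -q² + 3/10q + 13/10
  leading term q²: no divisor's leading term divides it; move -q² to the remainder.
  leading term q: no divisor's leading term divides it; move 3/10q to the remainder.
  leading term 1: no divisor's leading term divides it; move 13/10 to the remainder.
  remainder -q² + 3/10q + 13/10 ≠ 0; add h_5 = -q² + 3/10q + 13/10 to the basis.

S(f_2,f_3): lcm = p²q. S = -½p² - pq² + p.
  leading term p²: subtract (⅙)·f_2 from -½p² - pq² + p → -pq² + p
  leading term pq²: subtract (-½q)·f_1 from -pq² + p → 7/2pq + p - 3/2q² - 3/2q
  leading term pq: subtract (7/4)·f_1 from 7/2pq + p - 3/2q² - 3/2q → -45/4p - 3/2q² + 15/4q + 21/4
  leading term p: subtract (-3)·h_4 from -45/4p - 3/2q² + 15/4q + 21/4 → -3/2q² - 3q - 3/2
  leading term q²: subtract (3/2)·h_5 from -3/2q² - 3q - 3/2 → -69/20q - 69/20
  leading term q: no divisor's leading term divides it; move -69/20q to the remainder.
  leading term 1: no divisor's leading term divides it; move -69/20 to the remainder.
  remainder -69/20q - 69/20 ≠ 0; add h_6 = -69/20q - 69/20 to the basis.

S(f_1,h_4): lcm = pq. S = 7/2p + ⅗q² - 9/10q - 3/2.
  leading term p: subtract (14/15)·h_4 from 7/2p + ⅗q² - 9/10q - 3/2 → ⅗q² + 6/5q + ⅗
  leading term q²: subtract (-⅗)·h_5 from ⅗q² + 6/5q + ⅗ → 69/50q + 69/50
  leading term q: subtract (-⅖)·h_6 from 69/50q + 69/50 → 0
  remainder 0.

S(f_2,h_4): lcm = p². S = ⅗pq + ⅗p.
  leading term pq: subtract (3/10)·f_1 from ⅗pq + ⅗p → -3/2p + 9/10q + 9/10
  leading term p: subtract (-⅖)·h_4 from -3/2p + 9/10q + 9/10 → 0
  remainder 0.

S(f_3,h_4): lcm = pq. S = ½p + 8/5q² + ⅗q - 1.
  leading term p: subtract (2/15)·h_4 from ½p + 8/5q² + ⅗q - 1 → 8/5q² + 9/10q - 7/10
  leading term q²: subtract (-8/5)·h_5 from 8/5q² + 9/10q - 7/10 → 69/50q + 69/50
  leading term q: subtract (-⅖)·h_6 from 69/50q + 69/50 → 0
  remainder 0.

S(f_1,h_5): lcm = pq². S = 19/5pq + 13/10p - 3/2q² - 3/2q.
  leading term pq: subtract (19/10)·f_1 from 19/5pq + 13/10p - 3/2q² - 3/2q → -12p - 3/2q² + 21/5q + 57/10
  leading term p: subtract (-16/5)·h_4 from -12p - 3/2q² + 21/5q + 57/10 → -3/2q² - 3q - 3/2
  leading term q²: subtract (3/2)·h_5 from -3/2q² - 3q - 3/2 → -69/20q - 69/20
  leading term q: subtract (1)·h_6 from -69/20q - 69/20 → 0
  remainder 0.

S(f_2,h_5): leading monomials are coprime, so the S-polynomial reduces to 0 (Buchberger's first criterion).
S(f_3,h_5): lcm = pq². S = ⅘pq + 13/10p + q³ - q.
  leading term pq: subtract (⅖)·f_1 from ⅘pq + 13/10p + q³ - q → -3/2p + q³ + ⅕q + 6/5
  leading term p: subtract (-⅖)·h_4 from -3/2p + q³ + ⅕q + 6/5 → q³ - 7/10q + 3/10
  leading term q³: subtract (-q)·h_5 from q³ - 7/10q + 3/10 → 3/10q² + ⅗q + 3/10
  leading term q²: subtract (-3/10)·h_5 from 3/10q² + ⅗q + 3/10 → 69/100q + 69/100
  leading term q: subtract (-⅕)·h_6 from 69/100q + 69/100 → 0
  remainder 0.

S(h_4,h_5): leading monomials are coprime, so the S-polynomial reduces to 0 (Buchberger's first criterion).
S(f_1,h_6): lcm = pq. S = 5/2p - 3/2q - 3/2.
  leading term p: subtract (⅔)·h_4 from 5/2p - 3/2q - 3/2 → 0
  remainder 0.

S(f_2,h_6): leading monomials are coprime, so the S-polynomial reduces to 0 (Buchberger's first criterion).
S(f_3,h_6): lcm = pq. S = -½p + q² - 1.
  leading term p: subtract (-2/15)·h_4 from -½p + q² - 1 → q² - 3/10q - 13/10
  leading term q²: subtract (-1)·h_5 from q² - 3/10q - 13/10 → 0
  remainder 0.

S(h_4,h_6): leading monomials are coprime, so the S-polynomial reduces to 0 (Buchberger's first criterion).
S(h_5,h_6): lcm = q². S = -13/10q - 13/10.
  leading term q: subtract (26/69)·h_6 from -13/10q - 13/10 → 0
  remainder 0.

Every S-polynomial of the final basis reduces to 0, so we have a Gröbner basis.
Inter-reduce: drop elements whose leading term is divisible by another's, tail-reduce, and make monic.
Reduced Gröbner basis: {p, q + 1}.

Since the basis is lex-ordered, q + 1 is univariate in q. Its roots are {-1}. Back-substituting each root into the other basis elements fixes the other coordinates.
  q = -1: the earlier basis element becomes p = 0, giving p = 0 — point (0, -1).
This is the nonlinear analogue of row-reducing a linear system.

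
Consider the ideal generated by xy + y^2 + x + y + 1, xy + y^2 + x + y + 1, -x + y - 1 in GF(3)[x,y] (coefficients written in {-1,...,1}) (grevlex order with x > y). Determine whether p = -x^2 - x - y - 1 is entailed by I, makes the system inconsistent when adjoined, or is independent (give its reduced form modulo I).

Adjoining -x^2 - x - y - 1 makes the ideal the whole ring: the system is inconsistent.

First compute the reduced Gröbner basis of I by Buchberger's algorithm.
f_1 = xy + y^2 + x + y + 1, LT = xy.
f_2 = xy + y^2 + x + y + 1, LT = xy.
f_3 = -x + y - 1, LT = x.

S(f_1,f_3): lcm = xy. S = -y^2 + x + 1.
  reduce S modulo (f_1, f_2, f_3):
  remainder -y^2 + y ≠ 0; add h_4 = -y^2 + y to the basis.

The other S-polynomials (S(f_1,f_2), S(f_2,f_3), S(f_1,h_4), S(f_2,h_4), S(f_3,h_4)) all reduce to 0 modulo the current basis, so we have a Gröbner basis.
Inter-reduce: drop elements whose leading term is divisible by another's, tail-reduce, and make monic.
Reduced Gröbner basis: {y^2 - y, x - y + 1}.
Label its elements g_1 = y^2 - y, g_2 = x - y + 1.

Reduce p = -x^2 - x - y - 1 modulo G:
  leading term x^2: subtract (-x)·g_2 from -x^2 - x - y - 1 → -xy - y - 1
  leading term xy: subtract (-y)·g_2 from -xy - y - 1 → -y^2 - 1
  leading term y^2: subtract (-1)·g_1 from -y^2 - 1 → -y - 1
  leading term y: no divisor's leading term divides it; move -y to the remainder.
  leading term 1: no divisor's leading term divides it; move -1 to the remainder.
  normal form = -y - 1.
The normal form is nonzero, so p ∉ I. Since p minus its normal form lies in I, I + (p) = I + (r) where r = -y - 1; decide whether this ideal is the whole ring.
Run Buchberger on G together with r (pairs among the g_i already reduce to 0 since G is a Gröbner basis):
g_1 = y^2 - y, LT = y^2.
g_2 = x - y + 1, LT = x.
r = -y - 1, LT = y.

S(g_1,r): lcm = y^2. S = y.
  reduce S modulo (g_1, g_2, r):
  remainder -1 ≠ 0; add m_4 = -1 to the basis.

The other S-polynomials (S(g_1,g_2), S(g_2,r), S(g_1,m_4), S(g_2,m_4), S(r,m_4)) all reduce to 0 modulo the current basis, so we have a Gröbner basis.
Inter-reduce: drop elements whose leading term is divisible by another's, tail-reduce, and make monic.
Reduced Gröbner basis: {1}.
The reduced Gröbner basis of I + (p) is {1}: the ideal is the whole ring, so the enlarged system has no common solution — adjoining p is inconsistent.

Ideal membership is decidable via reduction modulo a Gröbner basis.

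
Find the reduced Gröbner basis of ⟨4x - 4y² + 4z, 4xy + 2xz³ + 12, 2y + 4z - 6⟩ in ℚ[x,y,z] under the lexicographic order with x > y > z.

G = {x - 4z² + 13z - 9, y + 2z - 3, z⁵ - 13/4z⁴ - 7/4z³ + 19z² - 57/2z + 15}

f_1 = 4x - 4y² + 4z, LT = x.
f_2 = 4xy + 2xz³ + 12, LT = xy.
f_3 = 2y + 4z - 6, LT = y.

S(f_1,f_2): lcm = xy. S = -½xz³ - y³ + yz - 3.
  leading term xz³: subtract (-⅛z³)·f_1 from -½xz³ - y³ + yz - 3 → -y³ - ½y²z³ + yz + ½z⁴ - 3
  leading term y³: subtract (-½y²)·f_3 from -y³ - ½y²z³ + yz + ½z⁴ - 3 → -½y²z³ + 2y²z - 3y² + yz + ½z⁴ - 3
  leading term y²z³: subtract (-¼yz³)·f_3 from -½y²z³ + 2y²z - 3y² + yz + ½z⁴ - 3 → 2y²z - 3y² + yz⁴ - 3/2yz³ + yz + ½z⁴ - 3
  leading term y²z: subtract (yz)·f_3 from 2y²z - 3y² + yz⁴ - 3/2yz³ + yz + ½z⁴ - 3 → -3y² + yz⁴ - 3/2yz³ - 4yz² + 7yz + ½z⁴ - 3
  leading term y²: subtract (-3/2y)·f_3 from -3y² + yz⁴ - 3/2yz³ - 4yz² + 7yz + ½z⁴ - 3 → yz⁴ - 3/2yz³ - 4yz² + 13yz - 9y + ½z⁴ - 3
  leading term yz⁴: subtract (½z⁴)·f_3 from yz⁴ - 3/2yz³ - 4yz² + 13yz - 9y + ½z⁴ - 3 → -3/2yz³ - 4yz² + 13yz - 9y - 2z⁵ + 7/2z⁴ - 3
  leading term yz³: subtract (-¾z³)·f_3 from -3/2yz³ - 4yz² + 13yz - 9y - 2z⁵ + 7/2z⁴ - 3 → -4yz² + 13yz - 9y - 2z⁵ + 13/2z⁴ - 9/2z³ - 3
  leading term yz²: subtract (-2z²)·f_3 from -4yz² + 13yz - 9y - 2z⁵ + 13/2z⁴ - 9/2z³ - 3 → 13yz - 9y - 2z⁵ + 13/2z⁴ + 7/2z³ - 12z² - 3
  leading term yz: subtract (13/2z)·f_3 from 13yz - 9y - 2z⁵ + 13/2z⁴ + 7/2z³ - 12z² - 3 → -9y - 2z⁵ + 13/2z⁴ + 7/2z³ - 38z² + 39z - 3
  leading term y: subtract (-9/2)·f_3 from -9y - 2z⁵ + 13/2z⁴ + 7/2z³ - 38z² + 39z - 3 → -2z⁵ + 13/2z⁴ + 7/2z³ - 38z² + 57z - 30
  leading term z⁵: no divisor's leading term divides it; move -2z⁵ to the remainder.
  leading term z⁴: no divisor's leading term divides it; move 13/2z⁴ to the remainder.
  leading term z³: no divisor's leading term divides it; move 7/2z³ to the remainder.
  leading term z²: no divisor's leading term divides it; move -38z² to the remainder.
  leading term z: no divisor's leading term divides it; move 57z to the remainder.
  leading term 1: no divisor's leading term divides it; move -30 to the remainder.
  remainder -2z⁵ + 13/2z⁴ + 7/2z³ - 38z² + 57z - 30 ≠ 0; add g_4 = -2z⁵ + 13/2z⁴ + 7/2z³ - 38z² + 57z - 30 to the basis.

The other S-polynomials (S(f_1,f_3), S(f_2,f_3), S(f_1,g_4), S(f_2,g_4), S(f_3,g_4)) all reduce to 0 modulo the current basis, so we have a Gröbner basis.
Inter-reduce: drop elements whose leading term is divisible by another's, tail-reduce, and make monic.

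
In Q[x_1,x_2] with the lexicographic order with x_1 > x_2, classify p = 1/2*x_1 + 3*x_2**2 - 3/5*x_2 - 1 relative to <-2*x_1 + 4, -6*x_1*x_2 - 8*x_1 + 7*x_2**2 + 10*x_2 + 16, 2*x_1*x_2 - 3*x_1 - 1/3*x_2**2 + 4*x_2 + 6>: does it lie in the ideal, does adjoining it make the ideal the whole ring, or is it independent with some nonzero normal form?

1/2*x_1 + 3*x_2**2 - 3/5*x_2 - 1 lies in I (it reduces to 0).

First compute the reduced Gröbner basis of I by Buchberger's algorithm.
f_1 = -2*x_1 + 4, LT = x_1.
f_2 = -6*x_1*x_2 - 8*x_1 + 7*x_2**2 + 10*x_2 + 16, LT = x_1*x_2.
f_3 = 2*x_1*x_2 - 3*x_1 - 1/3*x_2**2 + 4*x_2 + 6, LT = x_1*x_2.

S(f_1,f_2): lcm = x_1*x_2. S = -4/3*x_1 + 7/6*x_2**2 - 1/3*x_2 + 8/3.
  leading term x_1: subtract (2/3)·f_1 from -4/3*x_1 + 7/6*x_2**2 - 1/3*x_2 + 8/3 → 7/6*x_2**2 - 1/3*x_2
  leading term x_2**2: no divisor's leading term divides it; move 7/6*x_2**2 to the remainder.
  leading term x_2: no divisor's leading term divides it; move -1/3*x_2 to the remainder.
  remainder 7/6*x_2**2 - 1/3*x_2 ≠ 0; add h_4 = 7/6*x_2**2 - 1/3*x_2 to the basis.

S(f_1,f_3): lcm = x_1*x_2. S = 3/2*x_1 + 1/6*x_2**2 - 4*x_2 - 3.
  leading term x_1: subtract (-3/4)·f_1 from 3/2*x_1 + 1/6*x_2**2 - 4*x_2 - 3 → 1/6*x_2**2 - 4*x_2
  leading term x_2**2: subtract (1/7)·h_4 from 1/6*x_2**2 - 4*x_2 → -83/21*x_2
  leading term x_2: no divisor's leading term divides it; move -83/21*x_2 to the remainder.
  remainder -83/21*x_2 ≠ 0; add h_5 = -83/21*x_2 to the basis.

The other S-polynomials (S(f_2,f_3), S(f_1,h_4), S(f_2,h_4), S(f_3,h_4), S(f_1,h_5), S(f_2,h_5), S(f_3,h_5), S(h_4,h_5)) all reduce to 0 modulo the current basis, so we have a Gröbner basis.
Inter-reduce: drop elements whose leading term is divisible by another's, tail-reduce, and make monic.
Reduced Gröbner basis: {x_1 - 2, x_2}.
Label its elements g_1 = x_1 - 2, g_2 = x_2.

Reduce p = 1/2*x_1 + 3*x_2**2 - 3/5*x_2 - 1 modulo G:
  leading term x_1: subtract (1/2)·g_1 from 1/2*x_1 + 3*x_2**2 - 3/5*x_2 - 1 → 3*x_2**2 - 3/5*x_2
  leading term x_2**2: subtract (3*x_2)·g_2 from 3*x_2**2 - 3/5*x_2 → -3/5*x_2
  leading term x_2: subtract (-3/5)·g_2 from -3/5*x_2 → 0
  normal form = 0.
Since the normal form is 0, p ∈ I.

The remainder on division by a Gröbner basis is unique — it is the normal form.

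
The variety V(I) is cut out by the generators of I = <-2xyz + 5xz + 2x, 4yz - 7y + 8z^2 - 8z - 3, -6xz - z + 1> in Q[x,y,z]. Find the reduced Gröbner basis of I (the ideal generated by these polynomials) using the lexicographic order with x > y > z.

Buchberger's algorithm terminates because the ascending chain of leading-term ideals stabilizes.

f_1 = -2xyz + 5xz + 2x, LT = xyz.
f_2 = 4yz - 7y + 8z^2 - 8z - 3, LT = yz.
f_3 = -6xz - z + 1, LT = xz.

S(f_1,f_2): lcm = xyz. S = 7/4xy - 2xz^2 - 1/2xz - 1/4x.
  leading term xy: no divisor's leading term divides it; move 7/4xy to the remainder.
  leading term xz^2: subtract (1/3z)·f_3 from -2xz^2 - 1/2xz - 1/4x → -1/2xz - 1/4x + 1/3z^2 - 1/3z
  leading term xz: subtract (1/12)·f_3 from -1/2xz - 1/4x + 1/3z^2 - 1/3z → -1/4x + 1/3z^2 - 1/4z - 1/12
  leading term x: no divisor's leading term divides it; move -1/4x to the remainder.
  leading term z^2: no divisor's leading term divides it; move 1/3z^2 to the remainder.
  leading term z: no divisor's leading term divides it; move -1/4z to the remainder.
  leading term 1: no divisor's leading term divides it; move -1/12 to the remainder.
  remainder 7/4xy - 1/4x + 1/3z^2 - 1/4z - 1/12 ≠ 0; add g_4 = 7/4xy - 1/4x + 1/3z^2 - 1/4z - 1/12 to the basis.

S(f_1,f_3): lcm = xyz. S = -5/2xz - x - 1/6yz + 1/6y.
  leading term xz: subtract (5/12)·f_3 from -5/2xz - x - 1/6yz + 1/6y → -x - 1/6yz + 1/6y + 5/12z - 5/12
  leading term x: no divisor's leading term divides it; move -x to the remainder.
  leading term yz: subtract (-1/24)·f_2 from -1/6yz + 1/6y + 5/12z - 5/12 → -1/8y + 1/3z^2 + 1/12z - 13/24
  leading term y: no divisor's leading term divides it; move -1/8y to the remainder.
  leading term z^2: no divisor's leading term divides it; move 1/3z^2 to the remainder.
  leading term z: no divisor's leading term divides it; move 1/12z to the remainder.
  leading term 1: no divisor's leading term divides it; move -13/24 to the remainder.
  remainder -x - 1/8y + 1/3z^2 + 1/12z - 13/24 ≠ 0; add g_5 = -x - 1/8y + 1/3z^2 + 1/12z - 13/24 to the basis.

S(f_1,g_4): lcm = xyz. S = -33/14xz - x - 4/21z^3 + 1/7z^2 + 1/21z.
  leading term xz: subtract (11/28)·f_3 from -33/14xz - x - 4/21z^3 + 1/7z^2 + 1/21z → -x - 4/21z^3 + 1/7z^2 + 37/84z - 11/28
  leading term x: subtract (1)·g_5 from -x - 4/21z^3 + 1/7z^2 + 37/84z - 11/28 → 1/8y - 4/21z^3 - 4/21z^2 + 5/14z + 25/168
  leading term y: no divisor's leading term divides it; move 1/8y to the remainder.
  leading term z^3: no divisor's leading term divides it; move -4/21z^3 to the remainder.
  leading term z^2: no divisor's leading term divides it; move -4/21z^2 to the remainder.
  leading term z: no divisor's leading term divides it; move 5/14z to the remainder.
  leading term 1: no divisor's leading term divides it; move 25/168 to the remainder.
  remainder 1/8y - 4/21z^3 - 4/21z^2 + 5/14z + 25/168 ≠ 0; add g_6 = 1/8y - 4/21z^3 - 4/21z^2 + 5/14z + 25/168 to the basis.

S(g_4,g_5): lcm = xy. S = -1/7x - 1/8y^2 + 1/3yz^2 + 1/12yz - 13/24y + 4/21z^2 - 1/7z - 1/21.
  leading term x: subtract (1/7)·g_5 from -1/7x - 1/8y^2 + 1/3yz^2 + 1/12yz - 13/24y + 4/21z^2 - 1/7z - 1/21 → -1/8y^2 + 1/3yz^2 + 1/12yz - 11/21y + 1/7z^2 - 13/84z + 5/168
  leading term y^2: subtract (-y)·g_6 from -1/8y^2 + 1/3yz^2 + 1/12yz - 11/21y + 1/7z^2 - 13/84z + 5/168 → -4/21yz^3 + 1/7yz^2 + 37/84yz - 3/8y + 1/7z^2 - 13/84z + 5/168
  leading term yz^3: subtract (-1/21z^2)·f_2 from -4/21yz^3 + 1/7yz^2 + 37/84yz - 3/8y + 1/7z^2 - 13/84z + 5/168 → -4/21yz^2 + 37/84yz - 3/8y + 8/21z^4 - 8/21z^3 - 13/84z + 5/168
  leading term yz^2: subtract (-1/21z)·f_2 from -4/21yz^2 + 37/84yz - 3/8y + 8/21z^4 - 8/21z^3 - 13/84z + 5/168 → 3/28yz - 3/8y + 8/21z^4 - 8/21z^2 - 25/84z + 5/168
  leading term yz: subtract (3/112)·f_2 from 3/28yz - 3/8y + 8/21z^4 - 8/21z^2 - 25/84z + 5/168 → -3/16y + 8/21z^4 - 25/42z^2 - 1/12z + 37/336
  leading term y: subtract (-3/2)·g_6 from -3/16y + 8/21z^4 - 25/42z^2 - 1/12z + 37/336 → 8/21z^4 - 2/7z^3 - 37/42z^2 + 19/42z + 1/3
  leading term z^4: no divisor's leading term divides it; move 8/21z^4 to the remainder.
  leading term z^3: no divisor's leading term divides it; move -2/7z^3 to the remainder.
  leading term z^2: no divisor's leading term divides it; move -37/42z^2 to the remainder.
  leading term z: no divisor's leading term divides it; move 19/42z to the remainder.
  leading term 1: no divisor's leading term divides it; move 1/3 to the remainder.
  remainder 8/21z^4 - 2/7z^3 - 37/42z^2 + 19/42z + 1/3 ≠ 0; add g_7 = 8/21z^4 - 2/7z^3 - 37/42z^2 + 19/42z + 1/3 to the basis.

The other S-polynomials (S(f_2,f_3), S(f_2,g_4), S(f_3,g_4), S(f_1,g_5), S(f_2,g_5), S(f_3,g_5), S(f_1,g_6), S(f_2,g_6), S(f_3,g_6), S(g_4,g_6), S(g_5,g_6), S(f_1,g_7), S(f_2,g_7), S(f_3,g_7), S(g_4,g_7), S(g_5,g_7), S(g_6,g_7)) all reduce to 0 modulo the current basis, so we have a Gröbner basis.
Inter-reduce: drop elements whose leading term is divisible by another's, tail-reduce, and make monic.

G = {x + 4/21z^3 - 1/7z^2 - 37/84z + 11/28, y - 32/21z^3 - 32/21z^2 + 20/7z + 25/21, z^4 - 3/4z^3 - 37/16z^2 + 19/16z + 7/8}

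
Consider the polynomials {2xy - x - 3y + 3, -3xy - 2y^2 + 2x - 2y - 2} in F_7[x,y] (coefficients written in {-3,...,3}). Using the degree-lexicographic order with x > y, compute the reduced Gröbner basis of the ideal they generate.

f_1 = 2xy - x - 3y + 3, LT = xy.
f_2 = -3xy - 2y^2 + 2x - 2y - 2, LT = xy.

S(f_1,f_2): lcm = xy. S = -3y^2 - x - y + 2.
  reduce S modulo (f_1, f_2):
  remainder -3y^2 - x - y + 2 ≠ 0; add g_3 = -3y^2 - x - y + 2 to the basis.

S(f_1,g_3): lcm = xy^2. S = 2x^2 - 2xy + 2y^2 + 3x - 2y.
  reduce S modulo (f_1, f_2, g_3):
  remainder 2x^2 - x - y + 2 ≠ 0; add g_4 = 2x^2 - x - y + 2 to the basis.

The other S-polynomials (S(f_2,g_3), S(f_1,g_4), S(f_2,g_4), S(g_3,g_4)) all reduce to 0 modulo the current basis, so we have a Gröbner basis.
Inter-reduce: drop elements whose leading term is divisible by another's, tail-reduce, and make monic.

G = {x^2 + 3x + 3y + 1, xy + 3x + 2y - 2, y^2 - 2x - 2y - 3}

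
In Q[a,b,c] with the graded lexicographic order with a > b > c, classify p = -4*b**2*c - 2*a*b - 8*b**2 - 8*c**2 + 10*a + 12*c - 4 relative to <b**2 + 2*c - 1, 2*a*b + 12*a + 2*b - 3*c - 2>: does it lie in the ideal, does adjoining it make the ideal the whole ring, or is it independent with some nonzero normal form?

First compute the reduced Gröbner basis of I by Buchberger's algorithm.
f_1 = b**2 + 2*c - 1, LT = b**2.
f_2 = 2*a*b + 12*a + 2*b - 3*c - 2, LT = a*b.

S(f_1,f_2): lcm = a*b**2. S = -6*a*b + 2*a*c - b**2 + 3/2*b*c - a + b.
  leading term a*b: subtract (-3)·f_2 from -6*a*b + 2*a*c - b**2 + 3/2*b*c - a + b → 2*a*c - b**2 + 3/2*b*c + 35*a + 7*b - 9*c - 6
  leading term a*c: no divisor's leading term divides it; move 2*a*c to the remainder.
  leading term b**2: subtract (-1)·f_1 from -b**2 + 3/2*b*c + 35*a + 7*b - 9*c - 6 → 3/2*b*c + 35*a + 7*b - 7*c - 7
  leading term b*c: no divisor's leading term divides it; move 3/2*b*c to the remainder.
  leading term a: no divisor's leading term divides it; move 35*a to the remainder.
  leading term b: no divisor's leading term divides it; move 7*b to the remainder.
  leading term c: no divisor's leading term divides it; move -7*c to the remainder.
  leading term 1: no divisor's leading term divides it; move -7 to the remainder.
  remainder 2*a*c + 3/2*b*c + 35*a + 7*b - 7*c - 7 ≠ 0; add h_3 = 2*a*c + 3/2*b*c + 35*a + 7*b - 7*c - 7 to the basis.

The other S-polynomials (S(f_1,h_3), S(f_2,h_3)) all reduce to 0 modulo the current basis, so we have a Gröbner basis.
Inter-reduce: drop elements whose leading term is divisible by another's, tail-reduce, and make monic.
Reduced Gröbner basis: {a*b + 6*a + b - 3/2*c - 1, a*c + 3/4*b*c + 35/2*a + 7/2*b - 7/2*c - 7/2, b**2 + 2*c - 1}.
Label its elements g_1 = a*b + 6*a + b - 3/2*c - 1, g_2 = a*c + 3/4*b*c + 35/2*a + 7/2*b - 7/2*c - 7/2, g_3 = b**2 + 2*c - 1.

Reduce p = -4*b**2*c - 2*a*b - 8*b**2 - 8*c**2 + 10*a + 12*c - 4 modulo G:
  leading term b**2*c: subtract (-4*c)·g_3 from -4*b**2*c - 2*a*b - 8*b**2 - 8*c**2 + 10*a + 12*c - 4 → -2*a*b - 8*b**2 + 10*a + 8*c - 4
  leading term a*b: subtract (-2)·g_1 from -2*a*b - 8*b**2 + 10*a + 8*c - 4 → -8*b**2 + 22*a + 2*b + 5*c - 6
  leading term b**2: subtract (-8)·g_3 from -8*b**2 + 22*a + 2*b + 5*c - 6 → 22*a + 2*b + 21*c - 14
  leading term a: no divisor's leading term divides it; move 22*a to the remainder.
  leading term b: no divisor's leading term divides it; move 2*b to the remainder.
  leading term c: no divisor's leading term divides it; move 21*c to the remainder.
  leading term 1: no divisor's leading term divides it; move -14 to the remainder.
  normal form = 22*a + 2*b + 21*c - 14.
The normal form is nonzero, so p ∉ I. Since p minus its normal form lies in I, I + (p) = I + (r) where r = 22*a + 2*b + 21*c - 14; decide whether this ideal is the whole ring.
Run Buchberger on G together with r (pairs among the g_i already reduce to 0 since G is a Gröbner basis):
g_1 = a*b + 6*a + b - 3/2*c - 1, LT = a*b.
g_2 = a*c + 3/4*b*c + 35/2*a + 7/2*b - 7/2*c - 7/2, LT = a*c.
g_3 = b**2 + 2*c - 1, LT = b**2.
r = 22*a + 2*b + 21*c - 14, LT = a.

S(g_1,r): lcm = a*b. S = -1/11*b**2 - 21/22*b*c + 6*a + 18/11*b - 3/2*c - 1.
  leading term b**2: subtract (-1/11)·g_3 from -1/11*b**2 - 21/22*b*c + 6*a + 18/11*b - 3/2*c - 1 → -21/22*b*c + 6*a + 18/11*b - 29/22*c - 12/11
  leading term b*c: no divisor's leading term divides it; move -21/22*b*c to the remainder.
  leading term a: subtract (3/11)·r from 6*a + 18/11*b - 29/22*c - 12/11 → 12/11*b - 155/22*c + 30/11
  leading term b: no divisor's leading term divides it; move 12/11*b to the remainder.
  leading term c: no divisor's leading term divides it; move -155/22*c to the remainder.
  leading term 1: no divisor's leading term divides it; move 30/11 to the remainder.
  remainder -21/22*b*c + 12/11*b - 155/22*c + 30/11 ≠ 0; add m_5 = -21/22*b*c + 12/11*b - 155/22*c + 30/11 to the basis.

S(g_2,r): lcm = a*c. S = 29/44*b*c - 21/22*c**2 + 35/2*a + 7/2*b - 63/22*c - 7/2.
  leading term b*c: subtract (-29/42)·m_5 from 29/44*b*c - 21/22*c**2 + 35/2*a + 7/2*b - 63/22*c - 7/2 → -21/22*c**2 + 35/2*a + 655/154*b - 7141/924*c - 249/154
  leading term c**2: no divisor's leading term divides it; move -21/22*c**2 to the remainder.
  leading term a: subtract (35/44)·r from 35/2*a + 655/154*b - 7141/924*c - 249/154 → 205/77*b - 5644/231*c + 733/77
  leading term b: no divisor's leading term divides it; move 205/77*b to the remainder.
  leading term c: no divisor's leading term divides it; move -5644/231*c to the remainder.
  leading term 1: no divisor's leading term divides it; move 733/77 to the remainder.
  remainder -21/22*c**2 + 205/77*b - 5644/231*c + 733/77 ≠ 0; add m_6 = -21/22*c**2 + 205/77*b - 5644/231*c + 733/77 to the basis.

The other S-polynomials (S(g_1,g_2), S(g_1,g_3), S(g_2,g_3), S(g_3,r), S(g_1,m_5), S(g_2,m_5), S(g_3,m_5), S(r,m_5), S(g_1,m_6), S(g_2,m_6), S(g_3,m_6), S(r,m_6), S(m_5,m_6)) all reduce to 0 modulo the current basis, so we have a Gröbner basis.
Inter-reduce: drop elements whose leading term is divisible by another's, tail-reduce, and make monic.
Reduced Gröbner basis: {b**2 + 2*c - 1, b*c - 8/7*b + 155/21*c - 20/7, c**2 - 410/147*b + 11288/441*c - 1466/147, a + 1/11*b + 21/22*c - 7/11}.
The reduced Gröbner basis of I + (p) is {b**2 + 2*c - 1, b*c - 8/7*b + 155/21*c - 20/7, c**2 - 410/147*b + 11288/441*c - 1466/147, a + 1/11*b + 21/22*c - 7/11} ≠ {1}, a proper ideal, so the enlarged system stays consistent: p is independent of I, with normal form 22*a + 2*b + 21*c - 14.

The remainder on division by a Gröbner basis is unique — it is the normal form.

-4*b**2*c - 2*a*b - 8*b**2 - 8*c**2 + 10*a + 12*c - 4 is independent of I; its normal form modulo I is 22*a + 2*b + 21*c - 14.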